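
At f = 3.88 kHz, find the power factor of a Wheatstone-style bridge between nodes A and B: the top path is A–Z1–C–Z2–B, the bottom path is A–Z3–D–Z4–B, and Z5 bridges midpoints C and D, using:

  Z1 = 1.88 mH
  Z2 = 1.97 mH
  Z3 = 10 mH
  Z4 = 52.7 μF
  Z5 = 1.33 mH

Step 1 — Angular frequency: ω = 2π·f = 2π·3880 = 2.438e+04 rad/s.
Step 2 — Component impedances:
  Z1: Z = jωL = j·2.438e+04·0.00188 = 0 + j45.83 Ω
  Z2: Z = jωL = j·2.438e+04·0.00197 = 0 + j48.03 Ω
  Z3: Z = jωL = j·2.438e+04·0.01 = 0 + j243.8 Ω
  Z4: Z = 1/(jωC) = -j/(ω·C) = 0 - j0.7784 Ω
  Z5: Z = jωL = j·2.438e+04·0.00133 = 0 + j32.42 Ω
Step 3 — Bridge requires nodal analysis (the Z5 bridge couples midpoints C and D, so the two paths cannot be reduced to a simple series/parallel combination). Setting node B to ground and injecting 1 A at node A, the 3-node admittance system at A, C, D solves to V_A = Z_AB = 0 + j51.07 Ω = 51.07∠90.0° Ω.
Step 4 — Power factor: PF = cos(φ) = Re(Z)/|Z| = 0/51.07 = 0.
Step 5 — Type: Im(Z) = 51.07 ⇒ lagging (phase φ = 90.0°).

PF = 0 (lagging, φ = 90.0°)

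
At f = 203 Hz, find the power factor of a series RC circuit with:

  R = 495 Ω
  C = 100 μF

Step 1 — Angular frequency: ω = 2π·f = 2π·203 = 1275 rad/s.
Step 2 — Component impedances:
  R: Z = R = 495 Ω
  C: Z = 1/(jωC) = -j/(ω·C) = 0 - j7.84 Ω
Step 3 — Series combination: Z_total = R + C = 495 - j7.84 Ω = 495.1∠-0.9° Ω.
Step 4 — Power factor: PF = cos(φ) = Re(Z)/|Z| = 495/495.06 = 0.9999.
Step 5 — Type: Im(Z) = -7.84 ⇒ leading (phase φ = -0.9°).

PF = 0.9999 (leading, φ = -0.9°)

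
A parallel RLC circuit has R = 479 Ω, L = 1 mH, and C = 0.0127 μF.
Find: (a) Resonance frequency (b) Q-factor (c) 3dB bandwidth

Step 1 — Resonance: ω₀ = 1/√(LC) = 1/√(0.001·1.27e-08) = 2.806e+05 rad/s.
Step 2 — f₀ = ω₀/(2π) = 4.466e+04 Hz.
Step 3 — Parallel Q: Q = R/(ω₀L) = 479/(2.806e+05·0.001) = 1.707.
Step 4 — Bandwidth: Δω = ω₀/Q = 1.644e+05 rad/s; BW = Δω/(2π) = 2.616e+04 Hz.

(a) f₀ = 4.466e+04 Hz  (b) Q = 1.707  (c) BW = 2.616e+04 Hz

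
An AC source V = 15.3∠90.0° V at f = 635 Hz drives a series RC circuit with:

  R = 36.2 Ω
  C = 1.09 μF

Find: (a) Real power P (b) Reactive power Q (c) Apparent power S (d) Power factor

Step 1 — Angular frequency: ω = 2π·f = 2π·635 = 3990 rad/s.
Step 2 — Component impedances:
  R: Z = R = 36.2 Ω
  C: Z = 1/(jωC) = -j/(ω·C) = 0 - j229.9 Ω
Step 3 — Series combination: Z_total = R + C = 36.2 - j229.9 Ω = 232.8∠-81.1° Ω.
Step 4 — Source phasor: V = 15.3∠90.0° V = 0 + j15.3 V.
Step 5 — Current: I = V / Z = -0.06493 + j0.01022 A = 0.06573∠171.1° A.
Step 6 — Complex power: S = V·I* = 0.1564 - j0.9934 VA.
Step 7 — Real power: P = Re(S) = 0.1564 W.
Step 8 — Reactive power: Q = Im(S) = -0.9934 VAR.
Step 9 — Apparent power: |S| = 1.006 VA.
Step 10 — Power factor: PF = P/|S| = 0.1555 (leading).

(a) P = 0.1564 W  (b) Q = -0.9934 VAR  (c) S = 1.006 VA  (d) PF = 0.1555 (leading)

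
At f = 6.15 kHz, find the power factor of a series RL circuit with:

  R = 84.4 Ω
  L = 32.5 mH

Step 1 — Angular frequency: ω = 2π·f = 2π·6150 = 3.864e+04 rad/s.
Step 2 — Component impedances:
  R: Z = R = 84.4 Ω
  L: Z = jωL = j·3.864e+04·0.0325 = 0 + j1256 Ω
Step 3 — Series combination: Z_total = R + L = 84.4 + j1256 Ω = 1259∠86.2° Ω.
Step 4 — Power factor: PF = cos(φ) = Re(Z)/|Z| = 84.4/1258.7 = 0.06705.
Step 5 — Type: Im(Z) = 1256 ⇒ lagging (phase φ = 86.2°).

PF = 0.06705 (lagging, φ = 86.2°)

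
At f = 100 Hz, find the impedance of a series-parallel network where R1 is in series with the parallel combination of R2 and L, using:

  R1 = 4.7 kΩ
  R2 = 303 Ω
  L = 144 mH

Step 1 — Angular frequency: ω = 2π·f = 2π·100 = 628.3 rad/s.
Step 2 — Component impedances:
  R1: Z = R = 4700 Ω
  R2: Z = R = 303 Ω
  L: Z = jωL = j·628.3·0.144 = 0 + j90.48 Ω
Step 3 — Parallel branch: R2 || L = 1/(1/R2 + 1/L) = 24.81 + j83.07 Ω.
Step 4 — Series with R1: Z_total = R1 + (R2 || L) = 4725 + j83.07 Ω = 4726∠1.0° Ω.

Z = 4725 + j83.07 Ω = 4726∠1.0° Ω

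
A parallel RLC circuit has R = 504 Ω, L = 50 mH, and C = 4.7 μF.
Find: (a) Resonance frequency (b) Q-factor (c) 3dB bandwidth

Step 1 — Resonance: ω₀ = 1/√(LC) = 1/√(0.05·4.7e-06) = 2063 rad/s.
Step 2 — f₀ = ω₀/(2π) = 328.3 Hz.
Step 3 — Parallel Q: Q = R/(ω₀L) = 504/(2063·0.05) = 4.886.
Step 4 — Bandwidth: Δω = ω₀/Q = 422.2 rad/s; BW = Δω/(2π) = 67.19 Hz.

(a) f₀ = 328.3 Hz  (b) Q = 4.886  (c) BW = 67.19 Hz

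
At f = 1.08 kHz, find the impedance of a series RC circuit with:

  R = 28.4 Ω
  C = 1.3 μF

Step 1 — Angular frequency: ω = 2π·f = 2π·1080 = 6786 rad/s.
Step 2 — Component impedances:
  R: Z = R = 28.4 Ω
  C: Z = 1/(jωC) = -j/(ω·C) = 0 - j113.4 Ω
Step 3 — Series combination: Z_total = R + C = 28.4 - j113.4 Ω = 116.9∠-75.9° Ω.

Z = 28.4 - j113.4 Ω = 116.9∠-75.9° Ω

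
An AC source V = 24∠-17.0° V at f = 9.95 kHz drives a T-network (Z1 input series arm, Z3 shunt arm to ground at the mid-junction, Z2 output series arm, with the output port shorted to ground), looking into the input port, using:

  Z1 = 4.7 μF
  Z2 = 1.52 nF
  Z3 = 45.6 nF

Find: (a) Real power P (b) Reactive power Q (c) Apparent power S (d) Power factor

Step 1 — Angular frequency: ω = 2π·f = 2π·9950 = 6.252e+04 rad/s.
Step 2 — Component impedances:
  Z1: Z = 1/(jωC) = -j/(ω·C) = 0 - j3.403 Ω
  Z2: Z = 1/(jωC) = -j/(ω·C) = 0 - j1.052e+04 Ω
  Z3: Z = 1/(jωC) = -j/(ω·C) = 0 - j350.8 Ω
Step 3 — With the output port shorted to ground, the output series arm Z2 runs from the junction to ground; the shunt arm Z3 also runs from the junction to ground. They appear in parallel: Z3 || Z2 = 0 - j339.5 Ω.
Step 4 — Series with input arm Z1: Z_in = Z1 + (Z3 || Z2) = 0 - j342.9 Ω = 342.9∠-90.0° Ω.
Step 5 — Source phasor: V = 24∠-17.0° V = 22.95 - j7.017 V.
Step 6 — Current: I = V / Z = 0.02047 + j0.06694 A = 0.07∠73.0° A.
Step 7 — Complex power: S = V·I* = 0 - j1.68 VA.
Step 8 — Real power: P = Re(S) = 0 W.
Step 9 — Reactive power: Q = Im(S) = -1.68 VAR.
Step 10 — Apparent power: |S| = 1.68 VA.
Step 11 — Power factor: PF = P/|S| = 0 (leading).

(a) P = 0 W  (b) Q = -1.68 VAR  (c) S = 1.68 VA  (d) PF = 0 (leading)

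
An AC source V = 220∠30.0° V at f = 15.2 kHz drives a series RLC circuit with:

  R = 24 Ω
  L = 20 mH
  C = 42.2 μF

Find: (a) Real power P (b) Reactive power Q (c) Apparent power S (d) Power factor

Step 1 — Angular frequency: ω = 2π·f = 2π·1.52e+04 = 9.55e+04 rad/s.
Step 2 — Component impedances:
  R: Z = R = 24 Ω
  L: Z = jωL = j·9.55e+04·0.02 = 0 + j1910 Ω
  C: Z = 1/(jωC) = -j/(ω·C) = 0 - j0.2481 Ω
Step 3 — Series combination: Z_total = R + L + C = 24 + j1910 Ω = 1910∠89.3° Ω.
Step 4 — Source phasor: V = 220∠30.0° V = 190.5 + j110 V.
Step 5 — Current: I = V / Z = 0.05884 - j0.09902 A = 0.1152∠-59.3° A.
Step 6 — Complex power: S = V·I* = 0.3184 + j25.34 VA.
Step 7 — Real power: P = Re(S) = 0.3184 W.
Step 8 — Reactive power: Q = Im(S) = 25.34 VAR.
Step 9 — Apparent power: |S| = 25.34 VA.
Step 10 — Power factor: PF = P/|S| = 0.01257 (lagging).

(a) P = 0.3184 W  (b) Q = 25.34 VAR  (c) S = 25.34 VA  (d) PF = 0.01257 (lagging)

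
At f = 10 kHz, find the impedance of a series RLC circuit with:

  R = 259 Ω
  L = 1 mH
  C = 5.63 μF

Step 1 — Angular frequency: ω = 2π·f = 2π·1e+04 = 6.283e+04 rad/s.
Step 2 — Component impedances:
  R: Z = R = 259 Ω
  L: Z = jωL = j·6.283e+04·0.001 = 0 + j62.83 Ω
  C: Z = 1/(jωC) = -j/(ω·C) = 0 - j2.827 Ω
Step 3 — Series combination: Z_total = R + L + C = 259 + j60 Ω = 265.9∠13.0° Ω.

Z = 259 + j60 Ω = 265.9∠13.0° Ω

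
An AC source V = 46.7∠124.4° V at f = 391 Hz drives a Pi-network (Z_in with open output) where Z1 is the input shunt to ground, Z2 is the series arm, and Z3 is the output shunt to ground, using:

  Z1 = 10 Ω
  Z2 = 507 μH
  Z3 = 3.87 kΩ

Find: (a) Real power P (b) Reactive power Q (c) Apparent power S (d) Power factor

Step 1 — Angular frequency: ω = 2π·f = 2π·391 = 2457 rad/s.
Step 2 — Component impedances:
  Z1: Z = R = 10 Ω
  Z2: Z = jωL = j·2457·0.000507 = 0 + j1.246 Ω
  Z3: Z = R = 3870 Ω
Step 3 — With open output, the series arm Z2 and the output shunt Z3 appear in series to ground: Z2 + Z3 = 3870 + j1.246 Ω.
Step 4 — Parallel with input shunt Z1: Z_in = Z1 || (Z2 + Z3) = 9.974 + j8.274e-06 Ω = 9.974∠0.0° Ω.
Step 5 — Source phasor: V = 46.7∠124.4° V = -26.38 + j38.53 V.
Step 6 — Current: I = V / Z = -2.645 + j3.863 A = 4.682∠124.4° A.
Step 7 — Complex power: S = V·I* = 218.7 + j0.0001814 VA.
Step 8 — Real power: P = Re(S) = 218.7 W.
Step 9 — Reactive power: Q = Im(S) = 0.0001814 VAR.
Step 10 — Apparent power: |S| = 218.7 VA.
Step 11 — Power factor: PF = P/|S| = 1 (lagging).

(a) P = 218.7 W  (b) Q = 0.0001814 VAR  (c) S = 218.7 VA  (d) PF = 1 (lagging)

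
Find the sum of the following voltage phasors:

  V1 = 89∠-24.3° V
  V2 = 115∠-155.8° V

Step 1 — Convert each phasor to rectangular form:
  V1 = 89·(cos(-24.3°) + j·sin(-24.3°)) = 81.11 - j36.62 V
  V2 = 115·(cos(-155.8°) + j·sin(-155.8°)) = -104.9 - j47.14 V
Step 2 — Sum components: V_total = -23.78 - j83.77 V.
Step 3 — Convert to polar: |V_total| = 87.08 V, ∠V_total = -105.8°.

V_total = 87.08∠-105.8° V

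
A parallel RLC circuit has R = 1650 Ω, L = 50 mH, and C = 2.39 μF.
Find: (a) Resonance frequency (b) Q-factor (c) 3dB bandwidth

Step 1 — Resonance: ω₀ = 1/√(LC) = 1/√(0.05·2.39e-06) = 2893 rad/s.
Step 2 — f₀ = ω₀/(2π) = 460.4 Hz.
Step 3 — Parallel Q: Q = R/(ω₀L) = 1650/(2893·0.05) = 11.41.
Step 4 — Bandwidth: Δω = ω₀/Q = 253.6 rad/s; BW = Δω/(2π) = 40.36 Hz.

(a) f₀ = 460.4 Hz  (b) Q = 11.41  (c) BW = 40.36 Hz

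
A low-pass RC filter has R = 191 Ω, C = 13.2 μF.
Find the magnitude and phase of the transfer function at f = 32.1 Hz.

Step 1 — Angular frequency: ω = 2π·32.1 = 201.7 rad/s.
Step 2 — Transfer function: H(jω) = 1/(1 + jωRC).
Step 3 — Denominator: 1 + jωRC = 1 + j·201.7·191·1.32e-05 = 1 + j0.5085.
Step 4 — H = 0.7946 - j0.404.
Step 5 — Magnitude: |H| = 0.8914 (-1.0 dB); phase: φ = -27.0°.

|H| = 0.8914 (-1.0 dB), φ = -27.0°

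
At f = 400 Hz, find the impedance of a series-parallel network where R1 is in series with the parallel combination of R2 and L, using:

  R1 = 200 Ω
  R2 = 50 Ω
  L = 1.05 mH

Step 1 — Angular frequency: ω = 2π·f = 2π·400 = 2513 rad/s.
Step 2 — Component impedances:
  R1: Z = R = 200 Ω
  R2: Z = R = 50 Ω
  L: Z = jωL = j·2513·0.00105 = 0 + j2.639 Ω
Step 3 — Parallel branch: R2 || L = 1/(1/R2 + 1/L) = 0.1389 + j2.632 Ω.
Step 4 — Series with R1: Z_total = R1 + (R2 || L) = 200.1 + j2.632 Ω = 200.2∠0.8° Ω.

Z = 200.1 + j2.632 Ω = 200.2∠0.8° Ω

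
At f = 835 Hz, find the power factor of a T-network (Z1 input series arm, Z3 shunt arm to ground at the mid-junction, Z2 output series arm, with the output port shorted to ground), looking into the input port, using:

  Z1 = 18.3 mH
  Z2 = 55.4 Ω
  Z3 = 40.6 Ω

Step 1 — Angular frequency: ω = 2π·f = 2π·835 = 5246 rad/s.
Step 2 — Component impedances:
  Z1: Z = jωL = j·5246·0.0183 = 0 + j96.01 Ω
  Z2: Z = R = 55.4 Ω
  Z3: Z = R = 40.6 Ω
Step 3 — With the output port shorted to ground, the output series arm Z2 runs from the junction to ground; the shunt arm Z3 also runs from the junction to ground. They appear in parallel: Z3 || Z2 = 23.43 Ω.
Step 4 — Series with input arm Z1: Z_in = Z1 + (Z3 || Z2) = 23.43 + j96.01 Ω = 98.83∠76.3° Ω.
Step 5 — Power factor: PF = cos(φ) = Re(Z)/|Z| = 23.43/98.83 = 0.2371.
Step 6 — Type: Im(Z) = 96.01 ⇒ lagging (phase φ = 76.3°).

PF = 0.2371 (lagging, φ = 76.3°)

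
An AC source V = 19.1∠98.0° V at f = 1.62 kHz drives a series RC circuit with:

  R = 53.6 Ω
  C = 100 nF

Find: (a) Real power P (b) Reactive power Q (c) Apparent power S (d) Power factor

Step 1 — Angular frequency: ω = 2π·f = 2π·1620 = 1.018e+04 rad/s.
Step 2 — Component impedances:
  R: Z = R = 53.6 Ω
  C: Z = 1/(jωC) = -j/(ω·C) = 0 - j982.4 Ω
Step 3 — Series combination: Z_total = R + C = 53.6 - j982.4 Ω = 983.9∠-86.9° Ω.
Step 4 — Source phasor: V = 19.1∠98.0° V = -2.658 + j18.91 V.
Step 5 — Current: I = V / Z = -0.01934 - j0.00165 A = 0.01941∠-175.1° A.
Step 6 — Complex power: S = V·I* = 0.0202 - j0.3702 VA.
Step 7 — Real power: P = Re(S) = 0.0202 W.
Step 8 — Reactive power: Q = Im(S) = -0.3702 VAR.
Step 9 — Apparent power: |S| = 0.3708 VA.
Step 10 — Power factor: PF = P/|S| = 0.05448 (leading).

(a) P = 0.0202 W  (b) Q = -0.3702 VAR  (c) S = 0.3708 VA  (d) PF = 0.05448 (leading)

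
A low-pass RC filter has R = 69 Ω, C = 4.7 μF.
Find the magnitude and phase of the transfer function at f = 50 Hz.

Step 1 — Angular frequency: ω = 2π·50 = 314.2 rad/s.
Step 2 — Transfer function: H(jω) = 1/(1 + jωRC).
Step 3 — Denominator: 1 + jωRC = 1 + j·314.2·69·4.7e-06 = 1 + j0.1019.
Step 4 — H = 0.9897 - j0.1008.
Step 5 — Magnitude: |H| = 0.9949 (-0.0 dB); phase: φ = -5.8°.

|H| = 0.9949 (-0.0 dB), φ = -5.8°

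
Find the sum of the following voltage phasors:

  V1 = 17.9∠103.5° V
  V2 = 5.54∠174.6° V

Step 1 — Convert each phasor to rectangular form:
  V1 = 17.9·(cos(103.5°) + j·sin(103.5°)) = -4.179 + j17.41 V
  V2 = 5.54·(cos(174.6°) + j·sin(174.6°)) = -5.515 + j0.5214 V
Step 2 — Sum components: V_total = -9.694 + j17.93 V.
Step 3 — Convert to polar: |V_total| = 20.38 V, ∠V_total = 118.4°.

V_total = 20.38∠118.4° V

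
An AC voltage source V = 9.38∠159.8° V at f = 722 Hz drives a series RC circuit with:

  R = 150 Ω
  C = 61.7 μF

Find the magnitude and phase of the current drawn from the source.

Step 1 — Angular frequency: ω = 2π·f = 2π·722 = 4536 rad/s.
Step 2 — Component impedances:
  R: Z = R = 150 Ω
  C: Z = 1/(jωC) = -j/(ω·C) = 0 - j3.573 Ω
Step 3 — Series combination: Z_total = R + C = 150 - j3.573 Ω = 150∠-1.4° Ω.
Step 4 — Source phasor: V = 9.38∠159.8° V = -8.803 + j3.239 V.
Step 5 — Ohm's law: I = V / Z_total = (-8.803 + j3.239) / (150 - j3.573) = -0.05917 + j0.02018 A.
Step 6 — Convert to polar: |I| = 0.06252 A, ∠I = 161.2°.

I = 0.06252∠161.2° A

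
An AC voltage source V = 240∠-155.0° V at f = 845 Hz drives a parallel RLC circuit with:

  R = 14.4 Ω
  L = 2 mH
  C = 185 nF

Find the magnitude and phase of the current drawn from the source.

Step 1 — Angular frequency: ω = 2π·f = 2π·845 = 5309 rad/s.
Step 2 — Component impedances:
  R: Z = R = 14.4 Ω
  L: Z = jωL = j·5309·0.002 = 0 + j10.62 Ω
  C: Z = 1/(jωC) = -j/(ω·C) = 0 - j1018 Ω
Step 3 — Parallel combination: 1/Z_total = 1/R + 1/L + 1/C; Z_total = 5.141 + j6.899 Ω = 8.604∠53.3° Ω.
Step 4 — Source phasor: V = 240∠-155.0° V = -217.5 - j101.4 V.
Step 5 — Ohm's law: I = V / Z_total = (-217.5 - j101.4) / (5.141 + j6.899) = -24.56 + j13.23 A.
Step 6 — Convert to polar: |I| = 27.89 A, ∠I = 151.7°.

I = 27.89∠151.7° A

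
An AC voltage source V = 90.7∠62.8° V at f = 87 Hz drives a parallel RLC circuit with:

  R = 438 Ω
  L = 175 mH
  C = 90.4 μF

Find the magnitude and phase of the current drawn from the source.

Step 1 — Angular frequency: ω = 2π·f = 2π·87 = 546.6 rad/s.
Step 2 — Component impedances:
  R: Z = R = 438 Ω
  L: Z = jωL = j·546.6·0.175 = 0 + j95.66 Ω
  C: Z = 1/(jωC) = -j/(ω·C) = 0 - j20.24 Ω
Step 3 — Parallel combination: 1/Z_total = 1/R + 1/L + 1/C; Z_total = 1.499 - j25.58 Ω = 25.62∠-86.6° Ω.
Step 4 — Source phasor: V = 90.7∠62.8° V = 41.46 + j80.67 V.
Step 5 — Ohm's law: I = V / Z_total = (41.46 + j80.67) / (1.499 - j25.58) = -3.048 + j1.8 A.
Step 6 — Convert to polar: |I| = 3.54 A, ∠I = 149.4°.

I = 3.54∠149.4° A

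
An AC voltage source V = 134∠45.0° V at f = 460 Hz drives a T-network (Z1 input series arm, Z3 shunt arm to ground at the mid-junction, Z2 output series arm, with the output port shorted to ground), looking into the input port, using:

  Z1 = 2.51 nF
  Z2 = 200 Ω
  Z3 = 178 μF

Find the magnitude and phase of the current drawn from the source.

Step 1 — Angular frequency: ω = 2π·f = 2π·460 = 2890 rad/s.
Step 2 — Component impedances:
  Z1: Z = 1/(jωC) = -j/(ω·C) = 0 - j1.378e+05 Ω
  Z2: Z = R = 200 Ω
  Z3: Z = 1/(jωC) = -j/(ω·C) = 0 - j1.944 Ω
Step 3 — With the output port shorted to ground, the output series arm Z2 runs from the junction to ground; the shunt arm Z3 also runs from the junction to ground. They appear in parallel: Z3 || Z2 = 0.01889 - j1.944 Ω.
Step 4 — Series with input arm Z1: Z_in = Z1 + (Z3 || Z2) = 0.01889 - j1.378e+05 Ω = 1.378e+05∠-90.0° Ω.
Step 5 — Source phasor: V = 134∠45.0° V = 94.75 + j94.75 V.
Step 6 — Ohm's law: I = V / Z_total = (94.75 + j94.75) / (0.01889 - j1.378e+05) = -0.0006874 + j0.0006874 A.
Step 7 — Convert to polar: |I| = 0.0009721 A, ∠I = 135.0°.

I = 0.0009721∠135.0° A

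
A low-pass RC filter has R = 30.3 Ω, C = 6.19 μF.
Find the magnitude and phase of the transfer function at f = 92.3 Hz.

Step 1 — Angular frequency: ω = 2π·92.3 = 579.9 rad/s.
Step 2 — Transfer function: H(jω) = 1/(1 + jωRC).
Step 3 — Denominator: 1 + jωRC = 1 + j·579.9·30.3·6.19e-06 = 1 + j0.1088.
Step 4 — H = 0.9883 - j0.1075.
Step 5 — Magnitude: |H| = 0.9941 (-0.1 dB); phase: φ = -6.2°.

|H| = 0.9941 (-0.1 dB), φ = -6.2°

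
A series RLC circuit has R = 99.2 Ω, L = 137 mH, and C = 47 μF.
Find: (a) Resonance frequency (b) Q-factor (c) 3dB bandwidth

Step 1 — Resonance condition Im(Z)=0 gives ω₀ = 1/√(LC).
Step 2 — ω₀ = 1/√(0.137·4.7e-05) = 394.1 rad/s.
Step 3 — f₀ = ω₀/(2π) = 62.72 Hz.
Step 4 — Series Q: Q = ω₀L/R = 394.1·0.137/99.2 = 0.5443.
Step 5 — 3dB bandwidth: Δω = ω₀/Q = 724.1 rad/s; BW = Δω/(2π) = 115.2 Hz.

(a) f₀ = 62.72 Hz  (b) Q = 0.5443  (c) BW = 115.2 Hz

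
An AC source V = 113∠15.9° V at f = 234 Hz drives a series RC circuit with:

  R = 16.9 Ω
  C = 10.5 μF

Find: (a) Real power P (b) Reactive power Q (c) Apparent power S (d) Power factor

Step 1 — Angular frequency: ω = 2π·f = 2π·234 = 1470 rad/s.
Step 2 — Component impedances:
  R: Z = R = 16.9 Ω
  C: Z = 1/(jωC) = -j/(ω·C) = 0 - j64.78 Ω
Step 3 — Series combination: Z_total = R + C = 16.9 - j64.78 Ω = 66.94∠-75.4° Ω.
Step 4 — Source phasor: V = 113∠15.9° V = 108.7 + j30.96 V.
Step 5 — Current: I = V / Z = -0.03763 + j1.688 A = 1.688∠91.3° A.
Step 6 — Complex power: S = V·I* = 48.15 - j184.6 VA.
Step 7 — Real power: P = Re(S) = 48.15 W.
Step 8 — Reactive power: Q = Im(S) = -184.6 VAR.
Step 9 — Apparent power: |S| = 190.7 VA.
Step 10 — Power factor: PF = P/|S| = 0.2524 (leading).

(a) P = 48.15 W  (b) Q = -184.6 VAR  (c) S = 190.7 VA  (d) PF = 0.2524 (leading)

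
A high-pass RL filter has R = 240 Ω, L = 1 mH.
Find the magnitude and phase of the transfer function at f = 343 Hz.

Step 1 — Angular frequency: ω = 2π·343 = 2155 rad/s.
Step 2 — Transfer function: H(jω) = jωL/(R + jωL).
Step 3 — Numerator jωL = j·2.155; denominator R + jωL = 240 + j2.155.
Step 4 — H = 8.063e-05 + j0.008979.
Step 5 — Magnitude: |H| = 0.008979 (-40.9 dB); phase: φ = 89.5°.

|H| = 0.008979 (-40.9 dB), φ = 89.5°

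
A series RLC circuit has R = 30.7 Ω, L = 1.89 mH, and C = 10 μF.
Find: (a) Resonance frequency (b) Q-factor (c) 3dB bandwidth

Step 1 — Resonance: ω₀ = 1/√(LC) = 1/√(0.00189·1e-05) = 7274 rad/s.
Step 2 — f₀ = ω₀/(2π) = 1158 Hz.
Step 3 — Series Q: Q = ω₀L/R = 7274·0.00189/30.7 = 0.4478.
Step 4 — Bandwidth: Δω = ω₀/Q = 1.624e+04 rad/s; BW = Δω/(2π) = 2585 Hz.

(a) f₀ = 1158 Hz  (b) Q = 0.4478  (c) BW = 2585 Hz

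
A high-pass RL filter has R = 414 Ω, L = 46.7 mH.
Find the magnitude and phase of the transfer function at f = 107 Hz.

Step 1 — Angular frequency: ω = 2π·107 = 672.3 rad/s.
Step 2 — Transfer function: H(jω) = jωL/(R + jωL).
Step 3 — Numerator jωL = j·31.4; denominator R + jωL = 414 + j31.4.
Step 4 — H = 0.005718 + j0.0754.
Step 5 — Magnitude: |H| = 0.07562 (-22.4 dB); phase: φ = 85.7°.

|H| = 0.07562 (-22.4 dB), φ = 85.7°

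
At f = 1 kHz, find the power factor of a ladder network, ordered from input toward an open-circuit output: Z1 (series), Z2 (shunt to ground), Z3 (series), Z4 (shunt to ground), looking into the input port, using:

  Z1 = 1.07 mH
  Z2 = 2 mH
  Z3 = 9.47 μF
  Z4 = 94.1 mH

Step 1 — Angular frequency: ω = 2π·f = 2π·1000 = 6283 rad/s.
Step 2 — Component impedances:
  Z1: Z = jωL = j·6283·0.00107 = 0 + j6.723 Ω
  Z2: Z = jωL = j·6283·0.002 = 0 + j12.57 Ω
  Z3: Z = 1/(jωC) = -j/(ω·C) = 0 - j16.81 Ω
  Z4: Z = jωL = j·6283·0.0941 = 0 + j591.2 Ω
Step 3 — Ladder network (open output): work backward from the far end, alternating series and parallel combinations. Z_in = 0 + j19.02 Ω = 19.02∠90.0° Ω.
Step 4 — Power factor: PF = cos(φ) = Re(Z)/|Z| = 0/19.02 = 0.
Step 5 — Type: Im(Z) = 19.02 ⇒ lagging (phase φ = 90.0°).

PF = 0 (lagging, φ = 90.0°)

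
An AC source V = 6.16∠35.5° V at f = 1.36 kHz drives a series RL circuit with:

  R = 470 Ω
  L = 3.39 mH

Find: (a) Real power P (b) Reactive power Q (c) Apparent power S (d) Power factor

Step 1 — Angular frequency: ω = 2π·f = 2π·1360 = 8545 rad/s.
Step 2 — Component impedances:
  R: Z = R = 470 Ω
  L: Z = jωL = j·8545·0.00339 = 0 + j28.97 Ω
Step 3 — Series combination: Z_total = R + L = 470 + j28.97 Ω = 470.9∠3.5° Ω.
Step 4 — Source phasor: V = 6.16∠35.5° V = 5.015 + j3.577 V.
Step 5 — Current: I = V / Z = 0.0111 + j0.006927 A = 0.01308∠32.0° A.
Step 6 — Complex power: S = V·I* = 0.08043 + j0.004957 VA.
Step 7 — Real power: P = Re(S) = 0.08043 W.
Step 8 — Reactive power: Q = Im(S) = 0.004957 VAR.
Step 9 — Apparent power: |S| = 0.08058 VA.
Step 10 — Power factor: PF = P/|S| = 0.9981 (lagging).

(a) P = 0.08043 W  (b) Q = 0.004957 VAR  (c) S = 0.08058 VA  (d) PF = 0.9981 (lagging)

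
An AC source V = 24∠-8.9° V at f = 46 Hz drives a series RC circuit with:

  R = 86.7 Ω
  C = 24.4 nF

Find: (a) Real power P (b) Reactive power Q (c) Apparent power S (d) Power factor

Step 1 — Angular frequency: ω = 2π·f = 2π·46 = 289 rad/s.
Step 2 — Component impedances:
  R: Z = R = 86.7 Ω
  C: Z = 1/(jωC) = -j/(ω·C) = 0 - j1.418e+05 Ω
Step 3 — Series combination: Z_total = R + C = 86.7 - j1.418e+05 Ω = 1.418e+05∠-90.0° Ω.
Step 4 — Source phasor: V = 24∠-8.9° V = 23.71 - j3.713 V.
Step 5 — Current: I = V / Z = 2.629e-05 + j0.0001672 A = 0.0001693∠81.1° A.
Step 6 — Complex power: S = V·I* = 2.484e-06 - j0.004062 VA.
Step 7 — Real power: P = Re(S) = 2.484e-06 W.
Step 8 — Reactive power: Q = Im(S) = -0.004062 VAR.
Step 9 — Apparent power: |S| = 0.004062 VA.
Step 10 — Power factor: PF = P/|S| = 0.0006114 (leading).

(a) P = 2.484e-06 W  (b) Q = -0.004062 VAR  (c) S = 0.004062 VA  (d) PF = 0.0006114 (leading)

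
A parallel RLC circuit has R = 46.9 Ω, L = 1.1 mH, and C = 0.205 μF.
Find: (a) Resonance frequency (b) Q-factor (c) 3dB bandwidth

Step 1 — Resonance: ω₀ = 1/√(LC) = 1/√(0.0011·2.05e-07) = 6.659e+04 rad/s.
Step 2 — f₀ = ω₀/(2π) = 1.06e+04 Hz.
Step 3 — Parallel Q: Q = R/(ω₀L) = 46.9/(6.659e+04·0.0011) = 0.6403.
Step 4 — Bandwidth: Δω = ω₀/Q = 1.04e+05 rad/s; BW = Δω/(2π) = 1.655e+04 Hz.

(a) f₀ = 1.06e+04 Hz  (b) Q = 0.6403  (c) BW = 1.655e+04 Hz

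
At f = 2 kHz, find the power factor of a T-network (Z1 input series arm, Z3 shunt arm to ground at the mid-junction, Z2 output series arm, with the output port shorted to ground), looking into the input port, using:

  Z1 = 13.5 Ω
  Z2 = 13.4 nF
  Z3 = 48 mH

Step 1 — Angular frequency: ω = 2π·f = 2π·2000 = 1.257e+04 rad/s.
Step 2 — Component impedances:
  Z1: Z = R = 13.5 Ω
  Z2: Z = 1/(jωC) = -j/(ω·C) = 0 - j5939 Ω
  Z3: Z = jωL = j·1.257e+04·0.048 = 0 + j603.2 Ω
Step 3 — With the output port shorted to ground, the output series arm Z2 runs from the junction to ground; the shunt arm Z3 also runs from the junction to ground. They appear in parallel: Z3 || Z2 = 0 + j671.4 Ω.
Step 4 — Series with input arm Z1: Z_in = Z1 + (Z3 || Z2) = 13.5 + j671.4 Ω = 671.5∠88.8° Ω.
Step 5 — Power factor: PF = cos(φ) = Re(Z)/|Z| = 13.5/671.5 = 0.0201.
Step 6 — Type: Im(Z) = 671.4 ⇒ lagging (phase φ = 88.8°).

PF = 0.0201 (lagging, φ = 88.8°)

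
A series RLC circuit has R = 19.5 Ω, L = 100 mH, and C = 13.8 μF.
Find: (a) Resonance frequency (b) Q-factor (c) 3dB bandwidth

Step 1 — Resonance: ω₀ = 1/√(LC) = 1/√(0.1·1.38e-05) = 851.3 rad/s.
Step 2 — f₀ = ω₀/(2π) = 135.5 Hz.
Step 3 — Series Q: Q = ω₀L/R = 851.3·0.1/19.5 = 4.365.
Step 4 — Bandwidth: Δω = ω₀/Q = 195 rad/s; BW = Δω/(2π) = 31.04 Hz.

(a) f₀ = 135.5 Hz  (b) Q = 4.365  (c) BW = 31.04 Hz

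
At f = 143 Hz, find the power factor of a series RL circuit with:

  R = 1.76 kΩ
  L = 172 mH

Step 1 — Angular frequency: ω = 2π·f = 2π·143 = 898.5 rad/s.
Step 2 — Component impedances:
  R: Z = R = 1760 Ω
  L: Z = jωL = j·898.5·0.172 = 0 + j154.5 Ω
Step 3 — Series combination: Z_total = R + L = 1760 + j154.5 Ω = 1767∠5.0° Ω.
Step 4 — Power factor: PF = cos(φ) = Re(Z)/|Z| = 1760/1766.8 = 0.9962.
Step 5 — Type: Im(Z) = 154.5 ⇒ lagging (phase φ = 5.0°).

PF = 0.9962 (lagging, φ = 5.0°)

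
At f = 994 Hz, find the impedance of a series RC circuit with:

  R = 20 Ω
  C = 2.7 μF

Step 1 — Angular frequency: ω = 2π·f = 2π·994 = 6245 rad/s.
Step 2 — Component impedances:
  R: Z = R = 20 Ω
  C: Z = 1/(jωC) = -j/(ω·C) = 0 - j59.3 Ω
Step 3 — Series combination: Z_total = R + C = 20 - j59.3 Ω = 62.58∠-71.4° Ω.

Z = 20 - j59.3 Ω = 62.58∠-71.4° Ω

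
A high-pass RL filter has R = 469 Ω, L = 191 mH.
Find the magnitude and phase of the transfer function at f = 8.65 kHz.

Step 1 — Angular frequency: ω = 2π·8650 = 5.435e+04 rad/s.
Step 2 — Transfer function: H(jω) = jωL/(R + jωL).
Step 3 — Numerator jωL = j·1.038e+04; denominator R + jωL = 469 + j1.038e+04.
Step 4 — H = 0.998 + j0.04509.
Step 5 — Magnitude: |H| = 0.999 (-0.0 dB); phase: φ = 2.6°.

|H| = 0.999 (-0.0 dB), φ = 2.6°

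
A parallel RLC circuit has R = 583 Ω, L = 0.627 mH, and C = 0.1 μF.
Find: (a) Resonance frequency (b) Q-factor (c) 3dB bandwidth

Step 1 — Resonance: ω₀ = 1/√(LC) = 1/√(0.000627·1e-07) = 1.263e+05 rad/s.
Step 2 — f₀ = ω₀/(2π) = 2.01e+04 Hz.
Step 3 — Parallel Q: Q = R/(ω₀L) = 583/(1.263e+05·0.000627) = 7.363.
Step 4 — Bandwidth: Δω = ω₀/Q = 1.715e+04 rad/s; BW = Δω/(2π) = 2730 Hz.

(a) f₀ = 2.01e+04 Hz  (b) Q = 7.363  (c) BW = 2730 Hz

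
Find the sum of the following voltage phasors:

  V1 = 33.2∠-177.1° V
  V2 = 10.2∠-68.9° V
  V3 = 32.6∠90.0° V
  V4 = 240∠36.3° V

Step 1 — Convert each phasor to rectangular form:
  V1 = 33.2·(cos(-177.1°) + j·sin(-177.1°)) = -33.16 - j1.68 V
  V2 = 10.2·(cos(-68.9°) + j·sin(-68.9°)) = 3.672 - j9.516 V
  V3 = 32.6·(cos(90.0°) + j·sin(90.0°)) = 0 + j32.6 V
  V4 = 240·(cos(36.3°) + j·sin(36.3°)) = 193.4 + j142.1 V
Step 2 — Sum components: V_total = 163.9 + j163.5 V.
Step 3 — Convert to polar: |V_total| = 231.5 V, ∠V_total = 44.9°.

V_total = 231.5∠44.9° V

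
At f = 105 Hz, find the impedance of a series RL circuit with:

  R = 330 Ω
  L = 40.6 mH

Step 1 — Angular frequency: ω = 2π·f = 2π·105 = 659.7 rad/s.
Step 2 — Component impedances:
  R: Z = R = 330 Ω
  L: Z = jωL = j·659.7·0.0406 = 0 + j26.79 Ω
Step 3 — Series combination: Z_total = R + L = 330 + j26.79 Ω = 331.1∠4.6° Ω.

Z = 330 + j26.79 Ω = 331.1∠4.6° Ω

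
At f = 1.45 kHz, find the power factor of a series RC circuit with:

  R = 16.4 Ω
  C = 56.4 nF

Step 1 — Angular frequency: ω = 2π·f = 2π·1450 = 9111 rad/s.
Step 2 — Component impedances:
  R: Z = R = 16.4 Ω
  C: Z = 1/(jωC) = -j/(ω·C) = 0 - j1946 Ω
Step 3 — Series combination: Z_total = R + C = 16.4 - j1946 Ω = 1946∠-89.5° Ω.
Step 4 — Power factor: PF = cos(φ) = Re(Z)/|Z| = 16.4/1946.2 = 0.008427.
Step 5 — Type: Im(Z) = -1946 ⇒ leading (phase φ = -89.5°).

PF = 0.008427 (leading, φ = -89.5°)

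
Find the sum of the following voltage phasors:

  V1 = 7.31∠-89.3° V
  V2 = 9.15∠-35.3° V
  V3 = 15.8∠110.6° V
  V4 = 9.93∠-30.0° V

Step 1 — Convert each phasor to rectangular form:
  V1 = 7.31·(cos(-89.3°) + j·sin(-89.3°)) = 0.08931 - j7.309 V
  V2 = 9.15·(cos(-35.3°) + j·sin(-35.3°)) = 7.468 - j5.287 V
  V3 = 15.8·(cos(110.6°) + j·sin(110.6°)) = -5.559 + j14.79 V
  V4 = 9.93·(cos(-30.0°) + j·sin(-30.0°)) = 8.6 - j4.965 V
Step 2 — Sum components: V_total = 10.6 - j2.772 V.
Step 3 — Convert to polar: |V_total| = 10.95 V, ∠V_total = -14.7°.

V_total = 10.95∠-14.7° V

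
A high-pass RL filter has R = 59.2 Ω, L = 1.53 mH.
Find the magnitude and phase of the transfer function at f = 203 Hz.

Step 1 — Angular frequency: ω = 2π·203 = 1275 rad/s.
Step 2 — Transfer function: H(jω) = jωL/(R + jωL).
Step 3 — Numerator jωL = j·1.951; denominator R + jωL = 59.2 + j1.951.
Step 4 — H = 0.001085 + j0.03293.
Step 5 — Magnitude: |H| = 0.03295 (-29.6 dB); phase: φ = 88.1°.

|H| = 0.03295 (-29.6 dB), φ = 88.1°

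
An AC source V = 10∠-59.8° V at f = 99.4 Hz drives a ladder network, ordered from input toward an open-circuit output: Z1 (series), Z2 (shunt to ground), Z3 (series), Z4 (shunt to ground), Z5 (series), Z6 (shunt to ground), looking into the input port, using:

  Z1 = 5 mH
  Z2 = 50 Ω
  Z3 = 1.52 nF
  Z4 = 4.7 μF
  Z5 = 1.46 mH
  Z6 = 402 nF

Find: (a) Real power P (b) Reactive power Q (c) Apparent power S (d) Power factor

Step 1 — Angular frequency: ω = 2π·f = 2π·99.4 = 624.5 rad/s.
Step 2 — Component impedances:
  Z1: Z = jωL = j·624.5·0.005 = 0 + j3.123 Ω
  Z2: Z = R = 50 Ω
  Z3: Z = 1/(jωC) = -j/(ω·C) = 0 - j1.053e+06 Ω
  Z4: Z = 1/(jωC) = -j/(ω·C) = 0 - j340.7 Ω
  Z5: Z = jωL = j·624.5·0.00146 = 0 + j0.9118 Ω
  Z6: Z = 1/(jωC) = -j/(ω·C) = 0 - j3983 Ω
Step 3 — Ladder network (open output): work backward from the far end, alternating series and parallel combinations. Z_in = 50 + j3.12 Ω = 50.1∠3.6° Ω.
Step 4 — Source phasor: V = 10∠-59.8° V = 5.03 - j8.643 V.
Step 5 — Current: I = V / Z = 0.08947 - j0.1784 A = 0.1996∠-63.4° A.
Step 6 — Complex power: S = V·I* = 1.992 + j0.1243 VA.
Step 7 — Real power: P = Re(S) = 1.992 W.
Step 8 — Reactive power: Q = Im(S) = 0.1243 VAR.
Step 9 — Apparent power: |S| = 1.996 VA.
Step 10 — Power factor: PF = P/|S| = 0.9981 (lagging).

(a) P = 1.992 W  (b) Q = 0.1243 VAR  (c) S = 1.996 VA  (d) PF = 0.9981 (lagging)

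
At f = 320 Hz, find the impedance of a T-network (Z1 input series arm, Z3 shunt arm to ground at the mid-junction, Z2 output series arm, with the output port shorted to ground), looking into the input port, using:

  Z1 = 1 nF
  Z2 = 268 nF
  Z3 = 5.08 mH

Step 1 — Angular frequency: ω = 2π·f = 2π·320 = 2011 rad/s.
Step 2 — Component impedances:
  Z1: Z = 1/(jωC) = -j/(ω·C) = 0 - j4.974e+05 Ω
  Z2: Z = 1/(jωC) = -j/(ω·C) = 0 - j1856 Ω
  Z3: Z = jωL = j·2011·0.00508 = 0 + j10.21 Ω
Step 3 — With the output port shorted to ground, the output series arm Z2 runs from the junction to ground; the shunt arm Z3 also runs from the junction to ground. They appear in parallel: Z3 || Z2 = 0 + j10.27 Ω.
Step 4 — Series with input arm Z1: Z_in = Z1 + (Z3 || Z2) = 0 - j4.973e+05 Ω = 4.973e+05∠-90.0° Ω.

Z = 0 - j4.973e+05 Ω = 4.973e+05∠-90.0° Ω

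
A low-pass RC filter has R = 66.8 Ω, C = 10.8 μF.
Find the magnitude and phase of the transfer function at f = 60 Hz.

Step 1 — Angular frequency: ω = 2π·60 = 377 rad/s.
Step 2 — Transfer function: H(jω) = 1/(1 + jωRC).
Step 3 — Denominator: 1 + jωRC = 1 + j·377·66.8·1.08e-05 = 1 + j0.272.
Step 4 — H = 0.9311 - j0.2532.
Step 5 — Magnitude: |H| = 0.9649 (-0.3 dB); phase: φ = -15.2°.

|H| = 0.9649 (-0.3 dB), φ = -15.2°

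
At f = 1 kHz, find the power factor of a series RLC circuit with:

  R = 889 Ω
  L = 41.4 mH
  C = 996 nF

Step 1 — Angular frequency: ω = 2π·f = 2π·1000 = 6283 rad/s.
Step 2 — Component impedances:
  R: Z = R = 889 Ω
  L: Z = jωL = j·6283·0.0414 = 0 + j260.1 Ω
  C: Z = 1/(jωC) = -j/(ω·C) = 0 - j159.8 Ω
Step 3 — Series combination: Z_total = R + L + C = 889 + j100.3 Ω = 894.6∠6.4° Ω.
Step 4 — Power factor: PF = cos(φ) = Re(Z)/|Z| = 889/894.6 = 0.9937.
Step 5 — Type: Im(Z) = 100.3 ⇒ lagging (phase φ = 6.4°).

PF = 0.9937 (lagging, φ = 6.4°)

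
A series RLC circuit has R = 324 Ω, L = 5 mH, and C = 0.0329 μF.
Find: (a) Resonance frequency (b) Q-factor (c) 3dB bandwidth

Step 1 — Resonance condition Im(Z)=0 gives ω₀ = 1/√(LC).
Step 2 — ω₀ = 1/√(0.005·3.29e-08) = 7.797e+04 rad/s.
Step 3 — f₀ = ω₀/(2π) = 1.241e+04 Hz.
Step 4 — Series Q: Q = ω₀L/R = 7.797e+04·0.005/324 = 1.203.
Step 5 — 3dB bandwidth: Δω = ω₀/Q = 6.48e+04 rad/s; BW = Δω/(2π) = 1.031e+04 Hz.

(a) f₀ = 1.241e+04 Hz  (b) Q = 1.203  (c) BW = 1.031e+04 Hz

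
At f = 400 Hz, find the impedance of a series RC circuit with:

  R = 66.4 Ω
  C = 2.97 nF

Step 1 — Angular frequency: ω = 2π·f = 2π·400 = 2513 rad/s.
Step 2 — Component impedances:
  R: Z = R = 66.4 Ω
  C: Z = 1/(jωC) = -j/(ω·C) = 0 - j1.34e+05 Ω
Step 3 — Series combination: Z_total = R + C = 66.4 - j1.34e+05 Ω = 1.34e+05∠-90.0° Ω.

Z = 66.4 - j1.34e+05 Ω = 1.34e+05∠-90.0° Ω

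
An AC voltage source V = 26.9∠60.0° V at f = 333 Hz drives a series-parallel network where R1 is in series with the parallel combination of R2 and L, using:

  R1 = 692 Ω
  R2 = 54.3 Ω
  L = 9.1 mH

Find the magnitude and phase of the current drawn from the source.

Step 1 — Angular frequency: ω = 2π·f = 2π·333 = 2092 rad/s.
Step 2 — Component impedances:
  R1: Z = R = 692 Ω
  R2: Z = R = 54.3 Ω
  L: Z = jωL = j·2092·0.0091 = 0 + j19.04 Ω
Step 3 — Parallel branch: R2 || L = 1/(1/R2 + 1/L) = 5.945 + j16.96 Ω.
Step 4 — Series with R1: Z_total = R1 + (R2 || L) = 697.9 + j16.96 Ω = 698.2∠1.4° Ω.
Step 5 — Source phasor: V = 26.9∠60.0° V = 13.45 + j23.3 V.
Step 6 — Ohm's law: I = V / Z_total = (13.45 + j23.3) / (697.9 + j16.96) = 0.02007 + j0.03289 A.
Step 7 — Convert to polar: |I| = 0.03853 A, ∠I = 58.6°.

I = 0.03853∠58.6° A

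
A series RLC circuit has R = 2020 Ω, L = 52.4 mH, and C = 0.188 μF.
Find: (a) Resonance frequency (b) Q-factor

Step 1 — Resonance condition Im(Z)=0 gives ω₀ = 1/√(LC).
Step 2 — ω₀ = 1/√(0.0524·1.88e-07) = 1.008e+04 rad/s.
Step 3 — f₀ = ω₀/(2π) = 1604 Hz.
Step 4 — Series Q: Q = ω₀L/R = 1.008e+04·0.0524/2020 = 0.2614.

(a) f₀ = 1604 Hz  (b) Q = 0.2614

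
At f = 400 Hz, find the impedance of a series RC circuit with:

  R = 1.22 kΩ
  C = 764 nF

Step 1 — Angular frequency: ω = 2π·f = 2π·400 = 2513 rad/s.
Step 2 — Component impedances:
  R: Z = R = 1220 Ω
  C: Z = 1/(jωC) = -j/(ω·C) = 0 - j520.8 Ω
Step 3 — Series combination: Z_total = R + C = 1220 - j520.8 Ω = 1327∠-23.1° Ω.

Z = 1220 - j520.8 Ω = 1327∠-23.1° Ω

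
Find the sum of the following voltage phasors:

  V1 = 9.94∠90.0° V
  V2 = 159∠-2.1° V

Step 1 — Convert each phasor to rectangular form:
  V1 = 9.94·(cos(90.0°) + j·sin(90.0°)) = 0 + j9.94 V
  V2 = 159·(cos(-2.1°) + j·sin(-2.1°)) = 158.9 - j5.826 V
Step 2 — Sum components: V_total = 158.9 + j4.114 V.
Step 3 — Convert to polar: |V_total| = 158.9 V, ∠V_total = 1.5°.

V_total = 158.9∠1.5° V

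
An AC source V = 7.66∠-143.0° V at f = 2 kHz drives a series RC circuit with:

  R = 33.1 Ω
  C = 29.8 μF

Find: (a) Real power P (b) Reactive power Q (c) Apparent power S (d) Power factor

Step 1 — Angular frequency: ω = 2π·f = 2π·2000 = 1.257e+04 rad/s.
Step 2 — Component impedances:
  R: Z = R = 33.1 Ω
  C: Z = 1/(jωC) = -j/(ω·C) = 0 - j2.67 Ω
Step 3 — Series combination: Z_total = R + C = 33.1 - j2.67 Ω = 33.21∠-4.6° Ω.
Step 4 — Source phasor: V = 7.66∠-143.0° V = -6.118 - j4.61 V.
Step 5 — Current: I = V / Z = -0.1725 - j0.1532 A = 0.2307∠-138.4° A.
Step 6 — Complex power: S = V·I* = 1.761 - j0.1421 VA.
Step 7 — Real power: P = Re(S) = 1.761 W.
Step 8 — Reactive power: Q = Im(S) = -0.1421 VAR.
Step 9 — Apparent power: |S| = 1.767 VA.
Step 10 — Power factor: PF = P/|S| = 0.9968 (leading).

(a) P = 1.761 W  (b) Q = -0.1421 VAR  (c) S = 1.767 VA  (d) PF = 0.9968 (leading)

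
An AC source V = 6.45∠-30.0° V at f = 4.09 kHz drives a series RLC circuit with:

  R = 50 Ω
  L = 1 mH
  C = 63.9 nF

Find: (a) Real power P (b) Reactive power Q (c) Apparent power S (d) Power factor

Step 1 — Angular frequency: ω = 2π·f = 2π·4090 = 2.57e+04 rad/s.
Step 2 — Component impedances:
  R: Z = R = 50 Ω
  L: Z = jωL = j·2.57e+04·0.001 = 0 + j25.7 Ω
  C: Z = 1/(jωC) = -j/(ω·C) = 0 - j609 Ω
Step 3 — Series combination: Z_total = R + L + C = 50 - j583.3 Ω = 585.4∠-85.1° Ω.
Step 4 — Source phasor: V = 6.45∠-30.0° V = 5.586 - j3.225 V.
Step 5 — Current: I = V / Z = 0.006304 + j0.009036 A = 0.01102∠55.1° A.
Step 6 — Complex power: S = V·I* = 0.00607 - j0.07081 VA.
Step 7 — Real power: P = Re(S) = 0.00607 W.
Step 8 — Reactive power: Q = Im(S) = -0.07081 VAR.
Step 9 — Apparent power: |S| = 0.07107 VA.
Step 10 — Power factor: PF = P/|S| = 0.08541 (leading).

(a) P = 0.00607 W  (b) Q = -0.07081 VAR  (c) S = 0.07107 VA  (d) PF = 0.08541 (leading)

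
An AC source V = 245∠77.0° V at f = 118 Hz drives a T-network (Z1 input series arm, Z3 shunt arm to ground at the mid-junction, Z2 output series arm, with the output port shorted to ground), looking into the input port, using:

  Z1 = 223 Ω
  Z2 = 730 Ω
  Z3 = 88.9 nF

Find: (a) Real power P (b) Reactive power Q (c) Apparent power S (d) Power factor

Step 1 — Angular frequency: ω = 2π·f = 2π·118 = 741.4 rad/s.
Step 2 — Component impedances:
  Z1: Z = R = 223 Ω
  Z2: Z = R = 730 Ω
  Z3: Z = 1/(jωC) = -j/(ω·C) = 0 - j1.517e+04 Ω
Step 3 — With the output port shorted to ground, the output series arm Z2 runs from the junction to ground; the shunt arm Z3 also runs from the junction to ground. They appear in parallel: Z3 || Z2 = 728.3 - j35.04 Ω.
Step 4 — Series with input arm Z1: Z_in = Z1 + (Z3 || Z2) = 951.3 - j35.04 Ω = 952∠-2.1° Ω.
Step 5 — Source phasor: V = 245∠77.0° V = 55.11 + j238.7 V.
Step 6 — Current: I = V / Z = 0.04862 + j0.2527 A = 0.2574∠79.1° A.
Step 7 — Complex power: S = V·I* = 63.01 - j2.321 VA.
Step 8 — Real power: P = Re(S) = 63.01 W.
Step 9 — Reactive power: Q = Im(S) = -2.321 VAR.
Step 10 — Apparent power: |S| = 63.05 VA.
Step 11 — Power factor: PF = P/|S| = 0.9993 (leading).

(a) P = 63.01 W  (b) Q = -2.321 VAR  (c) S = 63.05 VA  (d) PF = 0.9993 (leading)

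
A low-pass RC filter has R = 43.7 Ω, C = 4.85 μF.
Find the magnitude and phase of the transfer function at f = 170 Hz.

Step 1 — Angular frequency: ω = 2π·170 = 1068 rad/s.
Step 2 — Transfer function: H(jω) = 1/(1 + jωRC).
Step 3 — Denominator: 1 + jωRC = 1 + j·1068·43.7·4.85e-06 = 1 + j0.2264.
Step 4 — H = 0.9512 - j0.2154.
Step 5 — Magnitude: |H| = 0.9753 (-0.2 dB); phase: φ = -12.8°.

|H| = 0.9753 (-0.2 dB), φ = -12.8°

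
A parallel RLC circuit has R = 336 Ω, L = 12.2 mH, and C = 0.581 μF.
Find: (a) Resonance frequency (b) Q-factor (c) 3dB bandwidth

Step 1 — Resonance: ω₀ = 1/√(LC) = 1/√(0.0122·5.81e-07) = 1.188e+04 rad/s.
Step 2 — f₀ = ω₀/(2π) = 1890 Hz.
Step 3 — Parallel Q: Q = R/(ω₀L) = 336/(1.188e+04·0.0122) = 2.319.
Step 4 — Bandwidth: Δω = ω₀/Q = 5123 rad/s; BW = Δω/(2π) = 815.3 Hz.

(a) f₀ = 1890 Hz  (b) Q = 2.319  (c) BW = 815.3 Hz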